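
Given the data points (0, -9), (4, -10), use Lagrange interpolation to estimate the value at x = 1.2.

Lagrange interpolation formula:
P(x) = Σ yᵢ × Lᵢ(x)
where Lᵢ(x) = Π_{j≠i} (x - xⱼ)/(xᵢ - xⱼ)

L_0(1.2) = (1.2 - 4)/(0 - 4) = 0.700000
L_1(1.2) = (1.2 - 0)/(4 - 0) = 0.300000

P(1.2) = (-9)×L_0(1.2) + (-10)×L_1(1.2)
P(1.2) = -9.300000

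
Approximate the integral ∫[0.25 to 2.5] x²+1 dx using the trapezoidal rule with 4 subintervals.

f(x) = x²+1
a = 0.25, b = 2.5, n = 4
h = (b - a)/n = 0.562500

Trapezoidal rule: (h/2)[f(x₀) + 2f(x₁) + 2f(x₂) + ... + f(xₙ)]

x_0 = 0.2500, f(x_0) = 1.062500, coefficient = 1
x_1 = 0.8125, f(x_1) = 1.660156, coefficient = 2
x_2 = 1.3750, f(x_2) = 2.890625, coefficient = 2
x_3 = 1.9375, f(x_3) = 4.753906, coefficient = 2
x_4 = 2.5000, f(x_4) = 7.250000, coefficient = 1

I ≈ (0.562500/2) × 26.921875 = 7.571777
Exact value: 7.453125
Error: 0.118652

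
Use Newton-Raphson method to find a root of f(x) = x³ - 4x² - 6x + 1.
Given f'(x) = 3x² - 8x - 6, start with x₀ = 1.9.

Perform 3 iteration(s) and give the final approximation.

f(x) = x³ - 4x² - 6x + 1
f'(x) = 3x² - 8x - 6
x₀ = 1.9

Newton-Raphson formula: x_{n+1} = x_n - f(x_n)/f'(x_n)

Iteration 1:
  f(1.900000) = -17.981000
  f'(1.900000) = -10.370000
  x_1 = 1.900000 - (-17.981000)/(-10.370000) = 0.166056
Iteration 2:
  f(0.166056) = -0.102055
  f'(0.166056) = -7.245724
  x_2 = 0.166056 - (-0.102055)/(-7.245724) = 0.151971
Iteration 3:
  f(0.151971) = -0.000697
  f'(0.151971) = -7.146483
  x_3 = 0.151971 - (-0.000697)/(-7.146483) = 0.151873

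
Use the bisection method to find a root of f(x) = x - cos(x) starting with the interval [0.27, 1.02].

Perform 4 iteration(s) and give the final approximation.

f(x) = x - cos(x)
Initial interval: [0.27, 1.02]

Iteration 1:
  c_1 = (0.270000 + 1.020000)/2 = 0.645000
  f(c_1) = f(0.645000) = -0.154100
  f(a) × f(c) ≥ 0, new interval: [0.645000, 1.020000]
Iteration 2:
  c_2 = (0.645000 + 1.020000)/2 = 0.832500
  f(c_2) = f(0.832500) = 0.159471
  f(a) × f(c) < 0, new interval: [0.645000, 0.832500]
Iteration 3:
  c_3 = (0.645000 + 0.832500)/2 = 0.738750
  f(c_3) = f(0.738750) = -0.000561
  f(a) × f(c) ≥ 0, new interval: [0.738750, 0.832500]
Iteration 4:
  c_4 = (0.738750 + 0.832500)/2 = 0.785625
  f(c_4) = f(0.785625) = 0.078679
  f(a) × f(c) < 0, new interval: [0.738750, 0.785625]

After 4 iteration(s), the approximation is c_4 = 0.785625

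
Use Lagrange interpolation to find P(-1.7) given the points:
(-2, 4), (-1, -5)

Lagrange interpolation formula:
P(x) = Σ yᵢ × Lᵢ(x)
where Lᵢ(x) = Π_{j≠i} (x - xⱼ)/(xᵢ - xⱼ)

L_0(-1.7) = (-1.7 - (-1))/(-2 - (-1)) = 0.700000
L_1(-1.7) = (-1.7 - (-2))/(-1 - (-2)) = 0.300000

P(-1.7) = 4×L_0(-1.7) + (-5)×L_1(-1.7)
P(-1.7) = 1.300000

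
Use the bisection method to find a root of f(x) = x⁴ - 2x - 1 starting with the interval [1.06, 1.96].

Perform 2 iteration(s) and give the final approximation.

f(x) = x⁴ - 2x - 1
Initial interval: [1.06, 1.96]

Iteration 1:
  c_1 = (1.060000 + 1.960000)/2 = 1.510000
  f(c_1) = f(1.510000) = 1.178856
  f(a) × f(c) < 0, new interval: [1.060000, 1.510000]
Iteration 2:
  c_2 = (1.060000 + 1.510000)/2 = 1.285000
  f(c_2) = f(1.285000) = -0.843456
  f(a) × f(c) ≥ 0, new interval: [1.285000, 1.510000]

After 2 iteration(s), the approximation is c_2 = 1.285000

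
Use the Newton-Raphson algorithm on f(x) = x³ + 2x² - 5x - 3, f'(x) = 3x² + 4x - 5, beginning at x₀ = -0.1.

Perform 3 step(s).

f(x) = x³ + 2x² - 5x - 3
f'(x) = 3x² + 4x - 5
x₀ = -0.1

Newton-Raphson formula: x_{n+1} = x_n - f(x_n)/f'(x_n)

Iteration 1:
  f(-0.100000) = -2.481000
  f'(-0.100000) = -5.370000
  x_1 = -0.100000 - (-2.481000)/(-5.370000) = -0.562011
Iteration 2:
  f(-0.562011) = 0.264254
  f'(-0.562011) = -6.300475
  x_2 = -0.562011 - 0.264254/(-6.300475) = -0.520069
Iteration 3:
  f(-0.520069) = 0.000626
  f'(-0.520069) = -6.268861
  x_3 = -0.520069 - 0.000626/(-6.268861) = -0.519969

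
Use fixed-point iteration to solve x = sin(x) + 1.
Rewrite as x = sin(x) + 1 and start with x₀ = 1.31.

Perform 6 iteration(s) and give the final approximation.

Equation: x = sin(x) + 1
Fixed-point form: x = sin(x) + 1
x₀ = 1.31

x_1 = g(1.310000) = 1.966185
x_2 = g(1.966185) = 1.922847
x_3 = g(1.922847) = 1.938668
x_4 = g(1.938668) = 1.933095
x_5 = g(1.933095) = 1.935085
x_6 = g(1.935085) = 1.934378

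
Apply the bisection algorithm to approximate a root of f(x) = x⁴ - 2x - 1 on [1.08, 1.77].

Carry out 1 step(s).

f(x) = x⁴ - 2x - 1
Initial interval: [1.08, 1.77]

Iteration 1:
  c_1 = (1.080000 + 1.770000)/2 = 1.425000
  f(c_1) = f(1.425000) = 0.273438
  f(a) × f(c) < 0, new interval: [1.080000, 1.425000]

After 1 iteration(s), the approximation is c_1 = 1.425000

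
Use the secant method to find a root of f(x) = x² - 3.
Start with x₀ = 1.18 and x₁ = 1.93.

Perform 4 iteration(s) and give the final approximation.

f(x) = x² - 3
x₀ = 1.18, x₁ = 1.93

Secant formula: x_{n+1} = x_n - f(x_n)(x_n - x_{n-1})/(f(x_n) - f(x_{n-1}))

Iteration 1:
  f(1.180000) = -1.607600
  f(1.930000) = 0.724900
  x_2 = 1.930000 - 0.724900×(1.930000 - 1.180000)/(0.724900 - (-1.607600))
       = 1.696913
Iteration 2:
  f(1.930000) = 0.724900
  f(1.696913) = -0.120486
  x_3 = 1.696913 - (-0.120486)×(1.696913 - 1.930000)/(-0.120486 - 0.724900)
       = 1.730133
Iteration 3:
  f(1.696913) = -0.120486
  f(1.730133) = -0.006640
  x_4 = 1.730133 - (-0.006640)×(1.730133 - 1.696913)/(-0.006640 - (-0.120486))
       = 1.732070
Iteration 4:
  f(1.730133) = -0.006640
  f(1.732070) = 0.000068
  x_5 = 1.732070 - 0.000068×(1.732070 - 1.730133)/(0.000068 - (-0.006640))
       = 1.732051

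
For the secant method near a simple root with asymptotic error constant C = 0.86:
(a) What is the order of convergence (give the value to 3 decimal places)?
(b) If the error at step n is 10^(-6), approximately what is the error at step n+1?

(a) Secant method has superlinear convergence with order φ = (1+√5)/2 ≈ 1.618.
    This means |e_{n+1}| ≈ C|e_n|^1.618.

(b) With |e_n| = 10^(-6) and C = 0.86:
    |e_{n+1}| ≈ 0.86 × (10^(-6))^1.618 = 0.86 × 10^(-9.71)

(a) ≈ 1.618 (golden ratio); (b) |e_{n+1}| ≈ 1.684e-10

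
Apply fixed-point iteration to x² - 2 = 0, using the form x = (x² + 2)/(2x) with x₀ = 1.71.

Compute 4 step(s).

Equation: x² - 2 = 0
Fixed-point form: x = (x² + 2)/(2x)
x₀ = 1.71

x_1 = g(1.710000) = 1.439795
x_2 = g(1.439795) = 1.414441
x_3 = g(1.414441) = 1.414214
x_4 = g(1.414214) = 1.414214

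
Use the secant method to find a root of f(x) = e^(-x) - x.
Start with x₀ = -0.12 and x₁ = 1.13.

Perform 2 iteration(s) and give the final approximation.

f(x) = e^(-x) - x
x₀ = -0.12, x₁ = 1.13

Secant formula: x_{n+1} = x_n - f(x_n)(x_n - x_{n-1})/(f(x_n) - f(x_{n-1}))

Iteration 1:
  f(-0.120000) = 1.247497
  f(1.130000) = -0.806967
  x_2 = 1.130000 - (-0.806967)×(1.130000 - (-0.120000))/(-0.806967 - 1.247497)
       = 0.639016
Iteration 2:
  f(1.130000) = -0.806967
  f(0.639016) = -0.111205
  x_3 = 0.639016 - (-0.111205)×(0.639016 - 1.130000)/(-0.111205 - (-0.806967))
       = 0.560541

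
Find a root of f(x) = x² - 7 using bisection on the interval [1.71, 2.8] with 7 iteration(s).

f(x) = x² - 7
Initial interval: [1.71, 2.8]

Iteration 1:
  c_1 = (1.710000 + 2.800000)/2 = 2.255000
  f(c_1) = f(2.255000) = -1.914975
  f(a) × f(c) ≥ 0, new interval: [2.255000, 2.800000]
Iteration 2:
  c_2 = (2.255000 + 2.800000)/2 = 2.527500
  f(c_2) = f(2.527500) = -0.611744
  f(a) × f(c) ≥ 0, new interval: [2.527500, 2.800000]
Iteration 3:
  c_3 = (2.527500 + 2.800000)/2 = 2.663750
  f(c_3) = f(2.663750) = 0.095564
  f(a) × f(c) < 0, new interval: [2.527500, 2.663750]
Iteration 4:
  c_4 = (2.527500 + 2.663750)/2 = 2.595625
  f(c_4) = f(2.595625) = -0.262731
  f(a) × f(c) ≥ 0, new interval: [2.595625, 2.663750]
Iteration 5:
  c_5 = (2.595625 + 2.663750)/2 = 2.629688
  f(c_5) = f(2.629688) = -0.084744
  f(a) × f(c) ≥ 0, new interval: [2.629688, 2.663750]
Iteration 6:
  c_6 = (2.629688 + 2.663750)/2 = 2.646719
  f(c_6) = f(2.646719) = 0.005120
  f(a) × f(c) < 0, new interval: [2.629688, 2.646719]
Iteration 7:
  c_7 = (2.629688 + 2.646719)/2 = 2.638203
  f(c_7) = f(2.638203) = -0.039884
  f(a) × f(c) ≥ 0, new interval: [2.638203, 2.646719]

After 7 iteration(s), the approximation is c_7 = 2.638203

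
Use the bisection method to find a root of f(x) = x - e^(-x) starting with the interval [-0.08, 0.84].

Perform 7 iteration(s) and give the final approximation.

f(x) = x - e^(-x)
Initial interval: [-0.08, 0.84]

Iteration 1:
  c_1 = (-0.080000 + 0.840000)/2 = 0.380000
  f(c_1) = f(0.380000) = -0.303861
  f(a) × f(c) ≥ 0, new interval: [0.380000, 0.840000]
Iteration 2:
  c_2 = (0.380000 + 0.840000)/2 = 0.610000
  f(c_2) = f(0.610000) = 0.066649
  f(a) × f(c) < 0, new interval: [0.380000, 0.610000]
Iteration 3:
  c_3 = (0.380000 + 0.610000)/2 = 0.495000
  f(c_3) = f(0.495000) = -0.114571
  f(a) × f(c) ≥ 0, new interval: [0.495000, 0.610000]
Iteration 4:
  c_4 = (0.495000 + 0.610000)/2 = 0.552500
  f(c_4) = f(0.552500) = -0.023009
  f(a) × f(c) ≥ 0, new interval: [0.552500, 0.610000]
Iteration 5:
  c_5 = (0.552500 + 0.610000)/2 = 0.581250
  f(c_5) = f(0.581250) = 0.022051
  f(a) × f(c) < 0, new interval: [0.552500, 0.581250]
Iteration 6:
  c_6 = (0.552500 + 0.581250)/2 = 0.566875
  f(c_6) = f(0.566875) = -0.000420
  f(a) × f(c) ≥ 0, new interval: [0.566875, 0.581250]
Iteration 7:
  c_7 = (0.566875 + 0.581250)/2 = 0.574063
  f(c_7) = f(0.574063) = 0.010830
  f(a) × f(c) < 0, new interval: [0.566875, 0.574063]

After 7 iteration(s), the approximation is c_7 = 0.574063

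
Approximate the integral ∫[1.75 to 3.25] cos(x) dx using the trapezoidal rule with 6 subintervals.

f(x) = cos(x)
a = 1.75, b = 3.25, n = 6
h = (b - a)/n = 0.250000

Trapezoidal rule: (h/2)[f(x₀) + 2f(x₁) + 2f(x₂) + ... + f(xₙ)]

x_0 = 1.7500, f(x_0) = -0.178246, coefficient = 1
x_1 = 2.0000, f(x_1) = -0.416147, coefficient = 2
x_2 = 2.2500, f(x_2) = -0.628174, coefficient = 2
x_3 = 2.5000, f(x_3) = -0.801144, coefficient = 2
x_4 = 2.7500, f(x_4) = -0.924302, coefficient = 2
x_5 = 3.0000, f(x_5) = -0.989992, coefficient = 2
x_6 = 3.2500, f(x_6) = -0.994130, coefficient = 1

I ≈ (0.250000/2) × -8.691894 = -1.086487
Exact value: -1.092181
Error: 0.005694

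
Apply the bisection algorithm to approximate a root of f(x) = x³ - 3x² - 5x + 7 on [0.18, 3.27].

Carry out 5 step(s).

f(x) = x³ - 3x² - 5x + 7
Initial interval: [0.18, 3.27]

Iteration 1:
  c_1 = (0.180000 + 3.270000)/2 = 1.725000
  f(c_1) = f(1.725000) = -5.418922
  f(a) × f(c) < 0, new interval: [0.180000, 1.725000]
Iteration 2:
  c_2 = (0.180000 + 1.725000)/2 = 0.952500
  f(c_2) = f(0.952500) = 0.379893
  f(a) × f(c) ≥ 0, new interval: [0.952500, 1.725000]
Iteration 3:
  c_3 = (0.952500 + 1.725000)/2 = 1.338750
  f(c_3) = f(1.338750) = -2.671128
  f(a) × f(c) < 0, new interval: [0.952500, 1.338750]
Iteration 4:
  c_4 = (0.952500 + 1.338750)/2 = 1.145625
  f(c_4) = f(1.145625) = -1.161912
  f(a) × f(c) < 0, new interval: [0.952500, 1.145625]
Iteration 5:
  c_5 = (0.952500 + 1.145625)/2 = 1.049063
  f(c_5) = f(1.049063) = -0.392382
  f(a) × f(c) < 0, new interval: [0.952500, 1.049063]

After 5 iteration(s), the approximation is c_5 = 1.049063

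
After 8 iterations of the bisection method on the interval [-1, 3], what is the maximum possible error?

Bisection error bound: |error| ≤ (b-a)/2^n
|error| ≤ (3 - (-1))/2^8 = 4/2^8
|error| ≤ 0.0156250000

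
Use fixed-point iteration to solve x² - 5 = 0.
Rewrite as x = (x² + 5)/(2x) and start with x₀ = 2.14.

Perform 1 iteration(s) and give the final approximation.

Equation: x² - 5 = 0
Fixed-point form: x = (x² + 5)/(2x)
x₀ = 2.14

x_1 = g(2.140000) = 2.238224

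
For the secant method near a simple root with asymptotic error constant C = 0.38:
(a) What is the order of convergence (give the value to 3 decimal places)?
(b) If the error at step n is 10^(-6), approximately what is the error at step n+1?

(a) Secant method has superlinear convergence with order φ = (1+√5)/2 ≈ 1.618.
    This means |e_{n+1}| ≈ C|e_n|^1.618.

(b) With |e_n| = 10^(-6) and C = 0.38:
    |e_{n+1}| ≈ 0.38 × (10^(-6))^1.618 = 0.38 × 10^(-9.71)

(a) ≈ 1.618 (golden ratio); (b) |e_{n+1}| ≈ 7.440e-11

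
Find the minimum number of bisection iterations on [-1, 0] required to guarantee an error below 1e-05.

We need (b-a)/2^n ≤ 1e-05
(0 - (-1))/2^n ≤ 1e-05
1/2^n ≤ 1e-05
2^n ≥ 100000
n ≥ log₂(100000) = 16.61
n ≥ 17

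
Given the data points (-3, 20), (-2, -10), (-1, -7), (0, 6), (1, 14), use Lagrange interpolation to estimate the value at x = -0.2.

Lagrange interpolation formula:
P(x) = Σ yᵢ × Lᵢ(x)
where Lᵢ(x) = Π_{j≠i} (x - xⱼ)/(xᵢ - xⱼ)

L_0(-0.2) = (-0.2 - (-2))/(-3 - (-2)) × (-0.2 - (-1))/(-3 - (-1)) × (-0.2 - 0)/(-3 - 0) × (-0.2 - 1)/(-3 - 1) = 0.014400
L_1(-0.2) = (-0.2 - (-3))/(-2 - (-3)) × (-0.2 - (-1))/(-2 - (-1)) × (-0.2 - 0)/(-2 - 0) × (-0.2 - 1)/(-2 - 1) = -0.089600
L_2(-0.2) = (-0.2 - (-3))/(-1 - (-3)) × (-0.2 - (-2))/(-1 - (-2)) × (-0.2 - 0)/(-1 - 0) × (-0.2 - 1)/(-1 - 1) = 0.302400
L_3(-0.2) = (-0.2 - (-3))/(0 - (-3)) × (-0.2 - (-2))/(0 - (-2)) × (-0.2 - (-1))/(0 - (-1)) × (-0.2 - 1)/(0 - 1) = 0.806400
L_4(-0.2) = (-0.2 - (-3))/(1 - (-3)) × (-0.2 - (-2))/(1 - (-2)) × (-0.2 - (-1))/(1 - (-1)) × (-0.2 - 0)/(1 - 0) = -0.033600

P(-0.2) = 20×L_0(-0.2) + (-10)×L_1(-0.2) + (-7)×L_2(-0.2) + 6×L_3(-0.2) + 14×L_4(-0.2)
P(-0.2) = 3.435200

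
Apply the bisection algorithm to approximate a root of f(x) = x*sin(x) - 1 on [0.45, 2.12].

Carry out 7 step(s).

f(x) = x*sin(x) - 1
Initial interval: [0.45, 2.12]

Iteration 1:
  c_1 = (0.450000 + 2.120000)/2 = 1.285000
  f(c_1) = f(1.285000) = 0.232877
  f(a) × f(c) < 0, new interval: [0.450000, 1.285000]
Iteration 2:
  c_2 = (0.450000 + 1.285000)/2 = 0.867500
  f(c_2) = f(0.867500) = -0.338345
  f(a) × f(c) ≥ 0, new interval: [0.867500, 1.285000]
Iteration 3:
  c_3 = (0.867500 + 1.285000)/2 = 1.076250
  f(c_3) = f(1.076250) = -0.052702
  f(a) × f(c) ≥ 0, new interval: [1.076250, 1.285000]
Iteration 4:
  c_4 = (1.076250 + 1.285000)/2 = 1.180625
  f(c_4) = f(1.180625) = 0.091894
  f(a) × f(c) < 0, new interval: [1.076250, 1.180625]
Iteration 5:
  c_5 = (1.076250 + 1.180625)/2 = 1.128437
  f(c_5) = f(1.128437) = 0.019819
  f(a) × f(c) < 0, new interval: [1.076250, 1.128437]
Iteration 6:
  c_6 = (1.076250 + 1.128437)/2 = 1.102344
  f(c_6) = f(1.102344) = -0.016414
  f(a) × f(c) ≥ 0, new interval: [1.102344, 1.128437]
Iteration 7:
  c_7 = (1.102344 + 1.128437)/2 = 1.115391
  f(c_7) = f(1.115391) = 0.001713
  f(a) × f(c) < 0, new interval: [1.102344, 1.115391]

After 7 iteration(s), the approximation is c_7 = 1.115391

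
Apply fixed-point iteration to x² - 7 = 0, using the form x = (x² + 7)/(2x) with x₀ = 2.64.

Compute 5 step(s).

Equation: x² - 7 = 0
Fixed-point form: x = (x² + 7)/(2x)
x₀ = 2.64

x_1 = g(2.640000) = 2.645758
x_2 = g(2.645758) = 2.645751
x_3 = g(2.645751) = 2.645751
x_4 = g(2.645751) = 2.645751
x_5 = g(2.645751) = 2.645751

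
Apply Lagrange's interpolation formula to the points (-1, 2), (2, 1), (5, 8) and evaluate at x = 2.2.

Lagrange interpolation formula:
P(x) = Σ yᵢ × Lᵢ(x)
where Lᵢ(x) = Π_{j≠i} (x - xⱼ)/(xᵢ - xⱼ)

L_0(2.2) = (2.2 - 2)/(-1 - 2) × (2.2 - 5)/(-1 - 5) = -0.031111
L_1(2.2) = (2.2 - (-1))/(2 - (-1)) × (2.2 - 5)/(2 - 5) = 0.995556
L_2(2.2) = (2.2 - (-1))/(5 - (-1)) × (2.2 - 2)/(5 - 2) = 0.035556

P(2.2) = 2×L_0(2.2) + 1×L_1(2.2) + 8×L_2(2.2)
P(2.2) = 1.217778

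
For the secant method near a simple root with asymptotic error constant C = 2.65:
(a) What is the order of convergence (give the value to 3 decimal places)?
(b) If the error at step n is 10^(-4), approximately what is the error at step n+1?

(a) Secant method has superlinear convergence with order φ = (1+√5)/2 ≈ 1.618.
    This means |e_{n+1}| ≈ C|e_n|^1.618.

(b) With |e_n| = 10^(-4) and C = 2.65:
    |e_{n+1}| ≈ 2.65 × (10^(-4))^1.618 = 2.65 × 10^(-6.47)

(a) ≈ 1.618 (golden ratio); (b) |e_{n+1}| ≈ 8.935e-07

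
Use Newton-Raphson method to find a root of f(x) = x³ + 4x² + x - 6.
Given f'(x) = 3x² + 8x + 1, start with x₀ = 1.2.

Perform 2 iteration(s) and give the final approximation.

f(x) = x³ + 4x² + x - 6
f'(x) = 3x² + 8x + 1
x₀ = 1.2

Newton-Raphson formula: x_{n+1} = x_n - f(x_n)/f'(x_n)

Iteration 1:
  f(1.200000) = 2.688000
  f'(1.200000) = 14.920000
  x_1 = 1.200000 - 2.688000/14.920000 = 1.019839
Iteration 2:
  f(1.019839) = 0.240833
  f'(1.019839) = 12.278929
  x_2 = 1.019839 - 0.240833/12.278929 = 1.000226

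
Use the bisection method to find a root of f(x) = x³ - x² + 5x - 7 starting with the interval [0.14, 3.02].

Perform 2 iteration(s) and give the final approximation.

f(x) = x³ - x² + 5x - 7
Initial interval: [0.14, 3.02]

Iteration 1:
  c_1 = (0.140000 + 3.020000)/2 = 1.580000
  f(c_1) = f(1.580000) = 2.347912
  f(a) × f(c) < 0, new interval: [0.140000, 1.580000]
Iteration 2:
  c_2 = (0.140000 + 1.580000)/2 = 0.860000
  f(c_2) = f(0.860000) = -2.803544
  f(a) × f(c) ≥ 0, new interval: [0.860000, 1.580000]

After 2 iteration(s), the approximation is c_2 = 0.860000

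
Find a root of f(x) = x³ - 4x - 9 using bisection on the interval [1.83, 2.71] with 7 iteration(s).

f(x) = x³ - 4x - 9
Initial interval: [1.83, 2.71]

Iteration 1:
  c_1 = (1.830000 + 2.710000)/2 = 2.270000
  f(c_1) = f(2.270000) = -6.382917
  f(a) × f(c) ≥ 0, new interval: [2.270000, 2.710000]
Iteration 2:
  c_2 = (2.270000 + 2.710000)/2 = 2.490000
  f(c_2) = f(2.490000) = -3.521751
  f(a) × f(c) ≥ 0, new interval: [2.490000, 2.710000]
Iteration 3:
  c_3 = (2.490000 + 2.710000)/2 = 2.600000
  f(c_3) = f(2.600000) = -1.824000
  f(a) × f(c) ≥ 0, new interval: [2.600000, 2.710000]
Iteration 4:
  c_4 = (2.600000 + 2.710000)/2 = 2.655000
  f(c_4) = f(2.655000) = -0.904839
  f(a) × f(c) ≥ 0, new interval: [2.655000, 2.710000]
Iteration 5:
  c_5 = (2.655000 + 2.710000)/2 = 2.682500
  f(c_5) = f(2.682500) = -0.427250
  f(a) × f(c) ≥ 0, new interval: [2.682500, 2.710000]
Iteration 6:
  c_6 = (2.682500 + 2.710000)/2 = 2.696250
  f(c_6) = f(2.696250) = -0.183899
  f(a) × f(c) ≥ 0, new interval: [2.696250, 2.710000]
Iteration 7:
  c_7 = (2.696250 + 2.710000)/2 = 2.703125
  f(c_7) = f(2.703125) = -0.061077
  f(a) × f(c) ≥ 0, new interval: [2.703125, 2.710000]

After 7 iteration(s), the approximation is c_7 = 2.703125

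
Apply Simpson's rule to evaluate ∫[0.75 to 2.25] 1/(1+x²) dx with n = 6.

f(x) = 1/(1+x²)
a = 0.75, b = 2.25, n = 6
h = (b - a)/n = 0.250000

Simpson's rule: (h/3)[f(x₀) + 4f(x₁) + 2f(x₂) + ... + f(xₙ)]

x_0 = 0.7500, f(x_0) = 0.640000, coefficient = 1
x_1 = 1.0000, f(x_1) = 0.500000, coefficient = 4
x_2 = 1.2500, f(x_2) = 0.390244, coefficient = 2
x_3 = 1.5000, f(x_3) = 0.307692, coefficient = 4
x_4 = 1.7500, f(x_4) = 0.246154, coefficient = 2
x_5 = 2.0000, f(x_5) = 0.200000, coefficient = 4
x_6 = 2.2500, f(x_6) = 0.164948, coefficient = 1

I ≈ (0.250000/3) × 6.108513 = 0.509043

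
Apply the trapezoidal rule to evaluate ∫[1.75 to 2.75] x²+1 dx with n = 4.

f(x) = x²+1
a = 1.75, b = 2.75, n = 4
h = (b - a)/n = 0.250000

Trapezoidal rule: (h/2)[f(x₀) + 2f(x₁) + 2f(x₂) + ... + f(xₙ)]

x_0 = 1.7500, f(x_0) = 4.062500, coefficient = 1
x_1 = 2.0000, f(x_1) = 5.000000, coefficient = 2
x_2 = 2.2500, f(x_2) = 6.062500, coefficient = 2
x_3 = 2.5000, f(x_3) = 7.250000, coefficient = 2
x_4 = 2.7500, f(x_4) = 8.562500, coefficient = 1

I ≈ (0.250000/2) × 49.250000 = 6.156250
Exact value: 6.145833
Error: 0.010417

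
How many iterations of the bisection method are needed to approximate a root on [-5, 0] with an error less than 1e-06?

We need (b-a)/2^n ≤ 1e-06
(0 - (-5))/2^n ≤ 1e-06
5/2^n ≤ 1e-06
2^n ≥ 5000000
n ≥ log₂(5000000) = 22.25
n ≥ 23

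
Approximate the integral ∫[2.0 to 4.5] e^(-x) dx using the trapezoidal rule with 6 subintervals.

f(x) = e^(-x)
a = 2.0, b = 4.5, n = 6
h = (b - a)/n = 0.416667

Trapezoidal rule: (h/2)[f(x₀) + 2f(x₁) + 2f(x₂) + ... + f(xₙ)]

x_0 = 2.0000, f(x_0) = 0.135335, coefficient = 1
x_1 = 2.4167, f(x_1) = 0.089219, coefficient = 2
x_2 = 2.8333, f(x_2) = 0.058816, coefficient = 2
x_3 = 3.2500, f(x_3) = 0.038774, coefficient = 2
x_4 = 3.6667, f(x_4) = 0.025562, coefficient = 2
x_5 = 4.0833, f(x_5) = 0.016851, coefficient = 2
x_6 = 4.5000, f(x_6) = 0.011109, coefficient = 1

I ≈ (0.416667/2) × 0.604888 = 0.126018
Exact value: 0.124226
Error: 0.001792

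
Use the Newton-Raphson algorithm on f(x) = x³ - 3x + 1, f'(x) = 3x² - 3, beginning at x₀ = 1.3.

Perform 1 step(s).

f(x) = x³ - 3x + 1
f'(x) = 3x² - 3
x₀ = 1.3

Newton-Raphson formula: x_{n+1} = x_n - f(x_n)/f'(x_n)

Iteration 1:
  f(1.300000) = -0.703000
  f'(1.300000) = 2.070000
  x_1 = 1.300000 - (-0.703000)/2.070000 = 1.639614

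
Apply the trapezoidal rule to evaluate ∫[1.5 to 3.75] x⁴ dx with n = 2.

f(x) = x⁴
a = 1.5, b = 3.75, n = 2
h = (b - a)/n = 1.125000

Trapezoidal rule: (h/2)[f(x₀) + 2f(x₁) + 2f(x₂) + ... + f(xₙ)]

x_0 = 1.5000, f(x_0) = 5.062500, coefficient = 1
x_1 = 2.6250, f(x_1) = 47.480713, coefficient = 2
x_2 = 3.7500, f(x_2) = 197.753906, coefficient = 1

I ≈ (1.125000/2) × 297.777832 = 167.500031
Exact value: 146.796680
Error: 20.703351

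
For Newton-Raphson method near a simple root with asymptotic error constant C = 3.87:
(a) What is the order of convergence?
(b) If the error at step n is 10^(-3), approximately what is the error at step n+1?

(a) Newton-Raphson has quadratic (order 2) convergence near simple roots.
    This means |e_{n+1}| ≈ C|e_n|².

(b) With |e_n| = 10^(-3) and C = 3.87:
    |e_{n+1}| ≈ 3.87 × (10^(-3))² = 3.87 × 10^(-6)

(a) 2 (quadratic); (b) |e_{n+1}| ≈ 3.870e-06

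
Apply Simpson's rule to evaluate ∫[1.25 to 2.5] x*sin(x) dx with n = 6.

f(x) = x*sin(x)
a = 1.25, b = 2.5, n = 6
h = (b - a)/n = 0.208333

Simpson's rule: (h/3)[f(x₀) + 4f(x₁) + 2f(x₂) + ... + f(xₙ)]

x_0 = 1.2500, f(x_0) = 1.186231, coefficient = 1
x_1 = 1.4583, f(x_1) = 1.449121, coefficient = 4
x_2 = 1.6667, f(x_2) = 1.659013, coefficient = 2
x_3 = 1.8750, f(x_3) = 1.788911, coefficient = 4
x_4 = 2.0833, f(x_4) = 1.815632, coefficient = 2
x_5 = 2.2917, f(x_5) = 1.721572, coefficient = 4
x_6 = 2.5000, f(x_6) = 1.496180, coefficient = 1

I ≈ (0.208333/3) × 29.470116 = 2.046536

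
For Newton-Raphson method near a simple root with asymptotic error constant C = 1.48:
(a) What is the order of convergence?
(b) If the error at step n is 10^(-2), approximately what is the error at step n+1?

(a) Newton-Raphson has quadratic (order 2) convergence near simple roots.
    This means |e_{n+1}| ≈ C|e_n|².

(b) With |e_n| = 10^(-2) and C = 1.48:
    |e_{n+1}| ≈ 1.48 × (10^(-2))² = 1.48 × 10^(-4)

(a) 2 (quadratic); (b) |e_{n+1}| ≈ 1.480e-04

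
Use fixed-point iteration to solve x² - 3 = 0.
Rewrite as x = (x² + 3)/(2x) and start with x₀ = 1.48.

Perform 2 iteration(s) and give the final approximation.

Equation: x² - 3 = 0
Fixed-point form: x = (x² + 3)/(2x)
x₀ = 1.48

x_1 = g(1.480000) = 1.753514
x_2 = g(1.753514) = 1.732182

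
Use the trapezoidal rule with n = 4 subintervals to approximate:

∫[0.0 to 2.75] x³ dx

f(x) = x³
a = 0.0, b = 2.75, n = 4
h = (b - a)/n = 0.687500

Trapezoidal rule: (h/2)[f(x₀) + 2f(x₁) + 2f(x₂) + ... + f(xₙ)]

x_0 = 0.0000, f(x_0) = 0.000000, coefficient = 1
x_1 = 0.6875, f(x_1) = 0.324951, coefficient = 2
x_2 = 1.3750, f(x_2) = 2.599609, coefficient = 2
x_3 = 2.0625, f(x_3) = 8.773682, coefficient = 2
x_4 = 2.7500, f(x_4) = 20.796875, coefficient = 1

I ≈ (0.687500/2) × 44.193359 = 15.191467
Exact value: 14.297852
Error: 0.893616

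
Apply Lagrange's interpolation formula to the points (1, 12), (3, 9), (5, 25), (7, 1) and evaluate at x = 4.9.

Lagrange interpolation formula:
P(x) = Σ yᵢ × Lᵢ(x)
where Lᵢ(x) = Π_{j≠i} (x - xⱼ)/(xᵢ - xⱼ)

L_0(4.9) = (4.9 - 3)/(1 - 3) × (4.9 - 5)/(1 - 5) × (4.9 - 7)/(1 - 7) = -0.008312
L_1(4.9) = (4.9 - 1)/(3 - 1) × (4.9 - 5)/(3 - 5) × (4.9 - 7)/(3 - 7) = 0.051187
L_2(4.9) = (4.9 - 1)/(5 - 1) × (4.9 - 3)/(5 - 3) × (4.9 - 7)/(5 - 7) = 0.972563
L_3(4.9) = (4.9 - 1)/(7 - 1) × (4.9 - 3)/(7 - 3) × (4.9 - 5)/(7 - 5) = -0.015437

P(4.9) = 12×L_0(4.9) + 9×L_1(4.9) + 25×L_2(4.9) + 1×L_3(4.9)
P(4.9) = 24.659562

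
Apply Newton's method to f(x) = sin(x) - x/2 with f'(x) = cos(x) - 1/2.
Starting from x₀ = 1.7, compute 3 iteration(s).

f(x) = sin(x) - x/2
f'(x) = cos(x) - 1/2
x₀ = 1.7

Newton-Raphson formula: x_{n+1} = x_n - f(x_n)/f'(x_n)

Iteration 1:
  f(1.700000) = 0.141665
  f'(1.700000) = -0.628844
  x_1 = 1.700000 - 0.141665/(-0.628844) = 1.925278
Iteration 2:
  f(1.925278) = -0.024812
  f'(1.925278) = -0.847104
  x_2 = 1.925278 - (-0.024812)/(-0.847104) = 1.895987
Iteration 3:
  f(1.895987) = -0.000404
  f'(1.895987) = -0.819490
  x_3 = 1.895987 - (-0.000404)/(-0.819490) = 1.895494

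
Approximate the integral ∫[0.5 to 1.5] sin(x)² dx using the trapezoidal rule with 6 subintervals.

f(x) = sin(x)²
a = 0.5, b = 1.5, n = 6
h = (b - a)/n = 0.166667

Trapezoidal rule: (h/2)[f(x₀) + 2f(x₁) + 2f(x₂) + ... + f(xₙ)]

x_0 = 0.5000, f(x_0) = 0.229849, coefficient = 1
x_1 = 0.6667, f(x_1) = 0.382381, coefficient = 2
x_2 = 0.8333, f(x_2) = 0.547862, coefficient = 2
x_3 = 1.0000, f(x_3) = 0.708073, coefficient = 2
x_4 = 1.1667, f(x_4) = 0.845379, coefficient = 2
x_5 = 1.3333, f(x_5) = 0.944663, coefficient = 2
x_6 = 1.5000, f(x_6) = 0.994996, coefficient = 1

I ≈ (0.166667/2) × 8.081563 = 0.673464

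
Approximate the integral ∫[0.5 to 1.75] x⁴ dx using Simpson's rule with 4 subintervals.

f(x) = x⁴
a = 0.5, b = 1.75, n = 4
h = (b - a)/n = 0.312500

Simpson's rule: (h/3)[f(x₀) + 4f(x₁) + 2f(x₂) + ... + f(xₙ)]

x_0 = 0.5000, f(x_0) = 0.062500, coefficient = 1
x_1 = 0.8125, f(x_1) = 0.435806, coefficient = 4
x_2 = 1.1250, f(x_2) = 1.601807, coefficient = 2
x_3 = 1.4375, f(x_3) = 4.270035, coefficient = 4
x_4 = 1.7500, f(x_4) = 9.378906, coefficient = 1

I ≈ (0.312500/3) × 31.468384 = 3.277957
Exact value: 3.276367
Error: 0.001589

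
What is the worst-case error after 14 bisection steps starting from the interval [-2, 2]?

Bisection error bound: |error| ≤ (b-a)/2^n
|error| ≤ (2 - (-2))/2^14 = 4/2^14
|error| ≤ 0.0002441406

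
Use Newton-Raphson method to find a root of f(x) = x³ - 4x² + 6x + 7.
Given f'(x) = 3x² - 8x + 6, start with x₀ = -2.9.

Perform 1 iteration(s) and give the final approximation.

f(x) = x³ - 4x² + 6x + 7
f'(x) = 3x² - 8x + 6
x₀ = -2.9

Newton-Raphson formula: x_{n+1} = x_n - f(x_n)/f'(x_n)

Iteration 1:
  f(-2.900000) = -68.429000
  f'(-2.900000) = 54.430000
  x_1 = -2.900000 - (-68.429000)/54.430000 = -1.642807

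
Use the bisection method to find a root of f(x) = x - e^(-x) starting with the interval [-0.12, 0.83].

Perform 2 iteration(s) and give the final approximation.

f(x) = x - e^(-x)
Initial interval: [-0.12, 0.83]

Iteration 1:
  c_1 = (-0.120000 + 0.830000)/2 = 0.355000
  f(c_1) = f(0.355000) = -0.346173
  f(a) × f(c) ≥ 0, new interval: [0.355000, 0.830000]
Iteration 2:
  c_2 = (0.355000 + 0.830000)/2 = 0.592500
  f(c_2) = f(0.592500) = 0.039557
  f(a) × f(c) < 0, new interval: [0.355000, 0.592500]

After 2 iteration(s), the approximation is c_2 = 0.592500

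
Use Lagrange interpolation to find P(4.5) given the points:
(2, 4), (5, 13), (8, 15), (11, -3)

Lagrange interpolation formula:
P(x) = Σ yᵢ × Lᵢ(x)
where Lᵢ(x) = Π_{j≠i} (x - xⱼ)/(xᵢ - xⱼ)

L_0(4.5) = (4.5 - 5)/(2 - 5) × (4.5 - 8)/(2 - 8) × (4.5 - 11)/(2 - 11) = 0.070216
L_1(4.5) = (4.5 - 2)/(5 - 2) × (4.5 - 8)/(5 - 8) × (4.5 - 11)/(5 - 11) = 1.053241
L_2(4.5) = (4.5 - 2)/(8 - 2) × (4.5 - 5)/(8 - 5) × (4.5 - 11)/(8 - 11) = -0.150463
L_3(4.5) = (4.5 - 2)/(11 - 2) × (4.5 - 5)/(11 - 5) × (4.5 - 8)/(11 - 8) = 0.027006

P(4.5) = 4×L_0(4.5) + 13×L_1(4.5) + 15×L_2(4.5) + (-3)×L_3(4.5)
P(4.5) = 11.635031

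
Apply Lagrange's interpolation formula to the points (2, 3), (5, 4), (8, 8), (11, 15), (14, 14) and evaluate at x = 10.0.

Lagrange interpolation formula:
P(x) = Σ yᵢ × Lᵢ(x)
where Lᵢ(x) = Π_{j≠i} (x - xⱼ)/(xᵢ - xⱼ)

L_0(10.0) = (10.0 - 5)/(2 - 5) × (10.0 - 8)/(2 - 8) × (10.0 - 11)/(2 - 11) × (10.0 - 14)/(2 - 14) = 0.020576
L_1(10.0) = (10.0 - 2)/(5 - 2) × (10.0 - 8)/(5 - 8) × (10.0 - 11)/(5 - 11) × (10.0 - 14)/(5 - 14) = -0.131687
L_2(10.0) = (10.0 - 2)/(8 - 2) × (10.0 - 5)/(8 - 5) × (10.0 - 11)/(8 - 11) × (10.0 - 14)/(8 - 14) = 0.493827
L_3(10.0) = (10.0 - 2)/(11 - 2) × (10.0 - 5)/(11 - 5) × (10.0 - 8)/(11 - 8) × (10.0 - 14)/(11 - 14) = 0.658436
L_4(10.0) = (10.0 - 2)/(14 - 2) × (10.0 - 5)/(14 - 5) × (10.0 - 8)/(14 - 8) × (10.0 - 11)/(14 - 11) = -0.041152

P(10.0) = 3×L_0(10.0) + 4×L_1(10.0) + 8×L_2(10.0) + 15×L_3(10.0) + 14×L_4(10.0)
P(10.0) = 12.786008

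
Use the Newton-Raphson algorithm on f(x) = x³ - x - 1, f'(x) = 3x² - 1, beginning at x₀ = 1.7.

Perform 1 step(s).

f(x) = x³ - x - 1
f'(x) = 3x² - 1
x₀ = 1.7

Newton-Raphson formula: x_{n+1} = x_n - f(x_n)/f'(x_n)

Iteration 1:
  f(1.700000) = 2.213000
  f'(1.700000) = 7.670000
  x_1 = 1.700000 - 2.213000/7.670000 = 1.411473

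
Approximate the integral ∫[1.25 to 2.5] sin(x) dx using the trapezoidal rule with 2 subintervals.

f(x) = sin(x)
a = 1.25, b = 2.5, n = 2
h = (b - a)/n = 0.625000

Trapezoidal rule: (h/2)[f(x₀) + 2f(x₁) + 2f(x₂) + ... + f(xₙ)]

x_0 = 1.2500, f(x_0) = 0.948985, coefficient = 1
x_1 = 1.8750, f(x_1) = 0.954086, coefficient = 2
x_2 = 2.5000, f(x_2) = 0.598472, coefficient = 1

I ≈ (0.625000/2) × 3.455628 = 1.079884
Exact value: 1.116466
Error: 0.036582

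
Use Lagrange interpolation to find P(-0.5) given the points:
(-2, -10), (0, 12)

Lagrange interpolation formula:
P(x) = Σ yᵢ × Lᵢ(x)
where Lᵢ(x) = Π_{j≠i} (x - xⱼ)/(xᵢ - xⱼ)

L_0(-0.5) = (-0.5 - 0)/(-2 - 0) = 0.250000
L_1(-0.5) = (-0.5 - (-2))/(0 - (-2)) = 0.750000

P(-0.5) = (-10)×L_0(-0.5) + 12×L_1(-0.5)
P(-0.5) = 6.500000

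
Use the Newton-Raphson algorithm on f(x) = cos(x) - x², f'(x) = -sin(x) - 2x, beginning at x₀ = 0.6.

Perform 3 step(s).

f(x) = cos(x) - x²
f'(x) = -sin(x) - 2x
x₀ = 0.6

Newton-Raphson formula: x_{n+1} = x_n - f(x_n)/f'(x_n)

Iteration 1:
  f(0.600000) = 0.465336
  f'(0.600000) = -1.764642
  x_1 = 0.600000 - 0.465336/(-1.764642) = 0.863700
Iteration 2:
  f(0.863700) = -0.096348
  f'(0.863700) = -2.487650
  x_2 = 0.863700 - (-0.096348)/(-2.487650) = 0.824969
Iteration 3:
  f(0.824969) = -0.001995
  f'(0.824969) = -2.384465
  x_3 = 0.824969 - (-0.001995)/(-2.384465) = 0.824133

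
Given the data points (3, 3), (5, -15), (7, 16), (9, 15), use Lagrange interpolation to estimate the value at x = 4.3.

Lagrange interpolation formula:
P(x) = Σ yᵢ × Lᵢ(x)
where Lᵢ(x) = Π_{j≠i} (x - xⱼ)/(xᵢ - xⱼ)

L_0(4.3) = (4.3 - 5)/(3 - 5) × (4.3 - 7)/(3 - 7) × (4.3 - 9)/(3 - 9) = 0.185063
L_1(4.3) = (4.3 - 3)/(5 - 3) × (4.3 - 7)/(5 - 7) × (4.3 - 9)/(5 - 9) = 1.031062
L_2(4.3) = (4.3 - 3)/(7 - 3) × (4.3 - 5)/(7 - 5) × (4.3 - 9)/(7 - 9) = -0.267313
L_3(4.3) = (4.3 - 3)/(9 - 3) × (4.3 - 5)/(9 - 5) × (4.3 - 7)/(9 - 7) = 0.051188

P(4.3) = 3×L_0(4.3) + (-15)×L_1(4.3) + 16×L_2(4.3) + 15×L_3(4.3)
P(4.3) = -18.419937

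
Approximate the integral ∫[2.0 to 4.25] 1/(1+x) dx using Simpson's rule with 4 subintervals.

f(x) = 1/(1+x)
a = 2.0, b = 4.25, n = 4
h = (b - a)/n = 0.562500

Simpson's rule: (h/3)[f(x₀) + 4f(x₁) + 2f(x₂) + ... + f(xₙ)]

x_0 = 2.0000, f(x_0) = 0.333333, coefficient = 1
x_1 = 2.5625, f(x_1) = 0.280702, coefficient = 4
x_2 = 3.1250, f(x_2) = 0.242424, coefficient = 2
x_3 = 3.6875, f(x_3) = 0.213333, coefficient = 4
x_4 = 4.2500, f(x_4) = 0.190476, coefficient = 1

I ≈ (0.562500/3) × 2.984798 = 0.559650
Exact value: 0.559616
Error: 0.000034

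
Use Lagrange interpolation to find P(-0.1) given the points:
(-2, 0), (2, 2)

Lagrange interpolation formula:
P(x) = Σ yᵢ × Lᵢ(x)
where Lᵢ(x) = Π_{j≠i} (x - xⱼ)/(xᵢ - xⱼ)

L_0(-0.1) = (-0.1 - 2)/(-2 - 2) = 0.525000
L_1(-0.1) = (-0.1 - (-2))/(2 - (-2)) = 0.475000

P(-0.1) = 0×L_0(-0.1) + 2×L_1(-0.1)
P(-0.1) = 0.950000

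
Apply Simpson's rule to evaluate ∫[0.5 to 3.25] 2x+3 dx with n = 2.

f(x) = 2x+3
a = 0.5, b = 3.25, n = 2
h = (b - a)/n = 1.375000

Simpson's rule: (h/3)[f(x₀) + 4f(x₁) + 2f(x₂) + ... + f(xₙ)]

x_0 = 0.5000, f(x_0) = 4.000000, coefficient = 1
x_1 = 1.8750, f(x_1) = 6.750000, coefficient = 4
x_2 = 3.2500, f(x_2) = 9.500000, coefficient = 1

I ≈ (1.375000/3) × 40.500000 = 18.562500
Exact value: 18.562500
Error: 0.000000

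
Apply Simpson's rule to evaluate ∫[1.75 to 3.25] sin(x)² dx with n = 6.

f(x) = sin(x)²
a = 1.75, b = 3.25, n = 6
h = (b - a)/n = 0.250000

Simpson's rule: (h/3)[f(x₀) + 4f(x₁) + 2f(x₂) + ... + f(xₙ)]

x_0 = 1.7500, f(x_0) = 0.968228, coefficient = 1
x_1 = 2.0000, f(x_1) = 0.826822, coefficient = 4
x_2 = 2.2500, f(x_2) = 0.605398, coefficient = 2
x_3 = 2.5000, f(x_3) = 0.358169, coefficient = 4
x_4 = 2.7500, f(x_4) = 0.145665, coefficient = 2
x_5 = 3.0000, f(x_5) = 0.019915, coefficient = 4
x_6 = 3.2500, f(x_6) = 0.011706, coefficient = 1

I ≈ (0.250000/3) × 7.301683 = 0.608474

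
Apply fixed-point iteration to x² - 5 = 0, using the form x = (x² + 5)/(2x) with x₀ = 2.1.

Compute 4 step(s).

Equation: x² - 5 = 0
Fixed-point form: x = (x² + 5)/(2x)
x₀ = 2.1

x_1 = g(2.100000) = 2.240476
x_2 = g(2.240476) = 2.236072
x_3 = g(2.236072) = 2.236068
x_4 = g(2.236068) = 2.236068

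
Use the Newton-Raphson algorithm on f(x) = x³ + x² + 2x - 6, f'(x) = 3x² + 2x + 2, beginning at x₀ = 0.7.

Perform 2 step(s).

f(x) = x³ + x² + 2x - 6
f'(x) = 3x² + 2x + 2
x₀ = 0.7

Newton-Raphson formula: x_{n+1} = x_n - f(x_n)/f'(x_n)

Iteration 1:
  f(0.700000) = -3.767000
  f'(0.700000) = 4.870000
  x_1 = 0.700000 - (-3.767000)/4.870000 = 1.473511
Iteration 2:
  f(1.473511) = 2.317598
  f'(1.473511) = 11.460729
  x_2 = 1.473511 - 2.317598/11.460729 = 1.271290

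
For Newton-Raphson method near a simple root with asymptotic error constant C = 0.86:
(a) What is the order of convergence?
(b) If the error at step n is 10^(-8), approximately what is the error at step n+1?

(a) Newton-Raphson has quadratic (order 2) convergence near simple roots.
    This means |e_{n+1}| ≈ C|e_n|².

(b) With |e_n| = 10^(-8) and C = 0.86:
    |e_{n+1}| ≈ 0.86 × (10^(-8))² = 0.86 × 10^(-16)

(a) 2 (quadratic); (b) |e_{n+1}| ≈ 8.600e-17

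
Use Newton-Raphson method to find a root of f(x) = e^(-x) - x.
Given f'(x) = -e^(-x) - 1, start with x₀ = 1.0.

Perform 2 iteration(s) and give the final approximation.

f(x) = e^(-x) - x
f'(x) = -e^(-x) - 1
x₀ = 1.0

Newton-Raphson formula: x_{n+1} = x_n - f(x_n)/f'(x_n)

Iteration 1:
  f(1.000000) = -0.632121
  f'(1.000000) = -1.367879
  x_1 = 1.000000 - (-0.632121)/(-1.367879) = 0.537883
Iteration 2:
  f(0.537883) = 0.046100
  f'(0.537883) = -1.583983
  x_2 = 0.537883 - 0.046100/(-1.583983) = 0.566987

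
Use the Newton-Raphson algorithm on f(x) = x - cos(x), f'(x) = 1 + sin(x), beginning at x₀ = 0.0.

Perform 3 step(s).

f(x) = x - cos(x)
f'(x) = 1 + sin(x)
x₀ = 0.0

Newton-Raphson formula: x_{n+1} = x_n - f(x_n)/f'(x_n)

Iteration 1:
  f(0.000000) = -1.000000
  f'(0.000000) = 1.000000
  x_1 = 0.000000 - (-1.000000)/1.000000 = 1.000000
Iteration 2:
  f(1.000000) = 0.459698
  f'(1.000000) = 1.841471
  x_2 = 1.000000 - 0.459698/1.841471 = 0.750364
Iteration 3:
  f(0.750364) = 0.018923
  f'(0.750364) = 1.681905
  x_3 = 0.750364 - 0.018923/1.681905 = 0.739113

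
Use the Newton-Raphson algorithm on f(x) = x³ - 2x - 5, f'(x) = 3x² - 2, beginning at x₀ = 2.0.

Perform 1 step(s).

f(x) = x³ - 2x - 5
f'(x) = 3x² - 2
x₀ = 2.0

Newton-Raphson formula: x_{n+1} = x_n - f(x_n)/f'(x_n)

Iteration 1:
  f(2.000000) = -1.000000
  f'(2.000000) = 10.000000
  x_1 = 2.000000 - (-1.000000)/10.000000 = 2.100000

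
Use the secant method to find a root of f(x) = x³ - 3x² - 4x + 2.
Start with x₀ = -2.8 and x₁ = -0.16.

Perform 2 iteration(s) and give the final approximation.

f(x) = x³ - 3x² - 4x + 2
x₀ = -2.8, x₁ = -0.16

Secant formula: x_{n+1} = x_n - f(x_n)(x_n - x_{n-1})/(f(x_n) - f(x_{n-1}))

Iteration 1:
  f(-2.800000) = -32.272000
  f(-0.160000) = 2.559104
  x_2 = -0.160000 - 2.559104×(-0.160000 - (-2.800000))/(2.559104 - (-32.272000))
       = -0.353966
Iteration 2:
  f(-0.160000) = 2.559104
  f(-0.353966) = 2.995638
  x_3 = -0.353966 - 2.995638×(-0.353966 - (-0.160000))/(2.995638 - 2.559104)
       = 0.977088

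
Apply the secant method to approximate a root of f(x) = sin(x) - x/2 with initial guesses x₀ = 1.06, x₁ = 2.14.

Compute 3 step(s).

f(x) = sin(x) - x/2
x₀ = 1.06, x₁ = 2.14

Secant formula: x_{n+1} = x_n - f(x_n)(x_n - x_{n-1})/(f(x_n) - f(x_{n-1}))

Iteration 1:
  f(1.060000) = 0.342355
  f(2.140000) = -0.227670
  x_2 = 2.140000 - (-0.227670)×(2.140000 - 1.060000)/(-0.227670 - 0.342355)
       = 1.708645
Iteration 2:
  f(2.140000) = -0.227670
  f(1.708645) = 0.136191
  x_3 = 1.708645 - 0.136191×(1.708645 - 2.140000)/(0.136191 - (-0.227670))
       = 1.870099
Iteration 3:
  f(1.708645) = 0.136191
  f(1.870099) = 0.020493
  x_4 = 1.870099 - 0.020493×(1.870099 - 1.708645)/(0.020493 - 0.136191)
       = 1.898696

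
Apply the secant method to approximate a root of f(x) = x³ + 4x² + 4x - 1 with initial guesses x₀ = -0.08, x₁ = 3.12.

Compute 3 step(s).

f(x) = x³ + 4x² + 4x - 1
x₀ = -0.08, x₁ = 3.12

Secant formula: x_{n+1} = x_n - f(x_n)(x_n - x_{n-1})/(f(x_n) - f(x_{n-1}))

Iteration 1:
  f(-0.080000) = -1.294912
  f(3.120000) = 80.788928
  x_2 = 3.120000 - 80.788928×(3.120000 - (-0.080000))/(80.788928 - (-1.294912))
       = -0.029518
Iteration 2:
  f(3.120000) = 80.788928
  f(-0.029518) = -1.114614
  x_3 = -0.029518 - (-1.114614)×(-0.029518 - 3.120000)/(-1.114614 - 80.788928)
       = 0.013343
Iteration 3:
  f(-0.029518) = -1.114614
  f(0.013343) = -0.945914
  x_4 = 0.013343 - (-0.945914)×(0.013343 - (-0.029518))/(-0.945914 - (-1.114614))
       = 0.253669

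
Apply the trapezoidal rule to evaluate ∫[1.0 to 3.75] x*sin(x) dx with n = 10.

f(x) = x*sin(x)
a = 1.0, b = 3.75, n = 10
h = (b - a)/n = 0.275000

Trapezoidal rule: (h/2)[f(x₀) + 2f(x₁) + 2f(x₂) + ... + f(xₙ)]

x_0 = 1.0000, f(x_0) = 0.841471, coefficient = 1
x_1 = 1.2750, f(x_1) = 1.219627, coefficient = 2
x_2 = 1.5500, f(x_2) = 1.549665, coefficient = 2
x_3 = 1.8250, f(x_3) = 1.766352, coefficient = 2
x_4 = 2.1000, f(x_4) = 1.812740, coefficient = 2
x_5 = 2.3750, f(x_5) = 1.647502, coefficient = 2
x_6 = 2.6500, f(x_6) = 1.250881, coefficient = 2
x_7 = 2.9250, f(x_7) = 0.628592, coefficient = 2
x_8 = 3.2000, f(x_8) = -0.186797, coefficient = 2
x_9 = 3.4750, f(x_9) = -1.137245, coefficient = 2
x_10 = 3.7500, f(x_10) = -2.143355, coefficient = 1

I ≈ (0.275000/2) × 15.800748 = 2.172603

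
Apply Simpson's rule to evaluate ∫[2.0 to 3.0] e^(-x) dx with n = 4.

f(x) = e^(-x)
a = 2.0, b = 3.0, n = 4
h = (b - a)/n = 0.250000

Simpson's rule: (h/3)[f(x₀) + 4f(x₁) + 2f(x₂) + ... + f(xₙ)]

x_0 = 2.0000, f(x_0) = 0.135335, coefficient = 1
x_1 = 2.2500, f(x_1) = 0.105399, coefficient = 4
x_2 = 2.5000, f(x_2) = 0.082085, coefficient = 2
x_3 = 2.7500, f(x_3) = 0.063928, coefficient = 4
x_4 = 3.0000, f(x_4) = 0.049787, coefficient = 1

I ≈ (0.250000/3) × 1.026601 = 0.085550
Exact value: 0.085548
Error: 0.000002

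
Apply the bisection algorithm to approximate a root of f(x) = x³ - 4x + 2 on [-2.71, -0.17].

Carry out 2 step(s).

f(x) = x³ - 4x + 2
Initial interval: [-2.71, -0.17]

Iteration 1:
  c_1 = (-2.710000 + (-0.170000))/2 = -1.440000
  f(c_1) = f(-1.440000) = 4.774016
  f(a) × f(c) < 0, new interval: [-2.710000, -1.440000]
Iteration 2:
  c_2 = (-2.710000 + (-1.440000))/2 = -2.075000
  f(c_2) = f(-2.075000) = 1.365828
  f(a) × f(c) < 0, new interval: [-2.710000, -2.075000]

After 2 iteration(s), the approximation is c_2 = -2.075000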